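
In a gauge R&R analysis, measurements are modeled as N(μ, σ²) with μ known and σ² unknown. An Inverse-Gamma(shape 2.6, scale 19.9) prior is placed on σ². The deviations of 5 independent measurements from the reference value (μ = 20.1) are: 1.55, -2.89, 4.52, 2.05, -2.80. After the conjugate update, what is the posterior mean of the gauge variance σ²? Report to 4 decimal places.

10.1253

With known mean μ and an Inverse-Gamma(α, β) prior on σ², the Normal likelihood is conjugate: posterior is Inv-Gamma(α + n/2, β + Σ(xᵢ−μ)²/2).
Σ(xᵢ−μ)² = (1.55)² + (-2.89)² + (4.52)² + (2.05)² + (-2.80)² = 43.2275.
Posterior: Inv-Gamma(2.6 + 5/2, 19.9 + 43.2275/2) = Inv-Gamma(5.10, 41.51375).
E[σ²|data] = β/(α−1) = 41.51375/4.10 = 10.1253.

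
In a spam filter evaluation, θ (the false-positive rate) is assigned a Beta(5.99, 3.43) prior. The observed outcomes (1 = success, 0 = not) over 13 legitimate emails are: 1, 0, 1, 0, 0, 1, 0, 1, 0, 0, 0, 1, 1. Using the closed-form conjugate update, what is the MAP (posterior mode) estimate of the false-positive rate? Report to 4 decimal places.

0.5382

The Beta prior is conjugate to a Binomial/Bernoulli likelihood; the update adds successes to α and failures to β.
Posterior: Beta(α+k, β+n−k) = Beta(5.99+6, 3.43+7) = Beta(11.99, 10.43).
Mode of Beta(a,b) for a,b>1 is (a−1)/(a+b−2) = 10.99/20.42 = 0.5382.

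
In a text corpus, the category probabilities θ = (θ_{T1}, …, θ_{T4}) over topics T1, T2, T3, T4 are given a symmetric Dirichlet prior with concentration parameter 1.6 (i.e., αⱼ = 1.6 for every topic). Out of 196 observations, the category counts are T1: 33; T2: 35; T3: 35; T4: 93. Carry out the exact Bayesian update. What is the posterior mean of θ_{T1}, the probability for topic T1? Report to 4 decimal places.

The Dirichlet prior is conjugate to the Multinomial likelihood: each posterior αⱼ = prior αⱼ + observed count nⱼ.
Posterior concentration: (34.6, 36.6, 36.6, 94.6), total = 202.4.
E[θ_{T1}|data] = α_{T1}/Σα = 34.6/202.4 = 0.1709.

0.1709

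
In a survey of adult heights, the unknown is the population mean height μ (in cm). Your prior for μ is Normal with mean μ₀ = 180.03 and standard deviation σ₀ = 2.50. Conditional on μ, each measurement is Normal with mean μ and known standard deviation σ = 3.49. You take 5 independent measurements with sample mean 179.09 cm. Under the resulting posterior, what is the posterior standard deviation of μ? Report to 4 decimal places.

For Normal data with known variance σ², a Normal(μ₀, σ₀²) prior on μ is conjugate. Posterior precision = 1/σ₀² + n/σ²; posterior mean is the precision-weighted average of μ₀ and x̄.
σ₀² = 2.50² = 6.25, σ² = 3.49² = 12.1801; σ² + n·σ₀² = 12.1801 + 5·6.25 = 43.4301.
Posterior precision = 1/σ₀² + n/σ² = 1/6.25 + 5/12.1801 = (σ² + n·σ₀²)/(σ₀²σ²) = 43.4301/(6.25·12.1801); posterior variance σₙ² = σ₀²σ²/(σ² + n·σ₀²) = 6.25·12.1801/43.4301 = 1.752831.
Posterior SD = √σₙ² = √(6.25·12.1801/43.4301) = 1.3239.

1.3239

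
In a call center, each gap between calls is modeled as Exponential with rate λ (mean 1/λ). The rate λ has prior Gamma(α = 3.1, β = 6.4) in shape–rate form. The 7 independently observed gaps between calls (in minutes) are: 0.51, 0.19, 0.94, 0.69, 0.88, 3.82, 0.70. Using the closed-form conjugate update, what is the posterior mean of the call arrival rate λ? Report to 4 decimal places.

0.7148

With a Gamma(shape α, rate β) prior on the exponential rate λ, the posterior after n observations with total T = Σxᵢ is Gamma(α+n, β+T).
Sum of observations T = 7.73 minutes; n = 7.
Posterior: Gamma(3.1+7, 6.4+7.73) = Gamma(10.1, 14.13).
Posterior mean of λ = α/β = 10.1/14.13 = 0.7148.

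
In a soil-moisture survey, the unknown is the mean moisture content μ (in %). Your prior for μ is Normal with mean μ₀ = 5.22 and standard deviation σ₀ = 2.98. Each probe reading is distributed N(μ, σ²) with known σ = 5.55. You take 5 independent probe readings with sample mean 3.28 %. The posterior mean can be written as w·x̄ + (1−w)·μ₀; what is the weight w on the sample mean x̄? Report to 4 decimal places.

0.5904

For Normal data with known variance σ², a Normal(μ₀, σ₀²) prior on μ is conjugate. Posterior precision = 1/σ₀² + n/σ²; posterior mean is the precision-weighted average of μ₀ and x̄.
σ₀² = 2.98² = 8.8804, σ² = 5.55² = 30.8025. Prior precision 1/σ₀² = 1/8.8804; data precision n/σ² = 5/30.8025.
w = (n/σ²)/(1/σ₀² + n/σ²) = n·σ₀²/(σ² + n·σ₀²) = 5·8.8804/(30.8025 + 5·8.8804) = 44.402/75.2045 = 0.5904.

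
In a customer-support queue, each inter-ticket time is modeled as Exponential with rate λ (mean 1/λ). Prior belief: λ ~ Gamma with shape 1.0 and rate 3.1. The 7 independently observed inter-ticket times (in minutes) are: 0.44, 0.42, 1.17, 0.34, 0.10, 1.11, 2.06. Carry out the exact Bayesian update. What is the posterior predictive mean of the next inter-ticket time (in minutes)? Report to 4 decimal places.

With a Gamma(shape α, rate β) prior on the exponential rate λ, the posterior after n observations with total T = Σxᵢ is Gamma(α+n, β+T).
Sum of observations T = 5.64 minutes; n = 7.
Posterior: Gamma(1.0+7, 3.1+5.64) = Gamma(8.0, 8.74).
The predictive distribution for the next observation is Lomax; its mean is β/(α−1) = 8.74/7.0 = 1.2486.

1.2486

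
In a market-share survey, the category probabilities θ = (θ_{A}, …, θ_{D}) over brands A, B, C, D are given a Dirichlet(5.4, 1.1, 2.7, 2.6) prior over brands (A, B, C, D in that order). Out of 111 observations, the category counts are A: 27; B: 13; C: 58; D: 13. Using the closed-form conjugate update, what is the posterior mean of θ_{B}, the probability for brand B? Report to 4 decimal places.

0.1148

The Dirichlet prior is conjugate to the Multinomial likelihood: each posterior αⱼ = prior αⱼ + observed count nⱼ.
Posterior concentration: (32.4, 14.1, 60.7, 15.6), total = 122.8.
E[θ_{B}|data] = α_{B}/Σα = 14.1/122.8 = 0.1148.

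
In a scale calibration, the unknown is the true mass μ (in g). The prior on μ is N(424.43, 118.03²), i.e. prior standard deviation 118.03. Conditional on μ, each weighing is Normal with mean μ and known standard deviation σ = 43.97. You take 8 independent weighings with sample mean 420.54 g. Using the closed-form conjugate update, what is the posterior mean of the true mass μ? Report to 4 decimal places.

For Normal data with known variance σ², a Normal(μ₀, σ₀²) prior on μ is conjugate. Posterior precision = 1/σ₀² + n/σ²; posterior mean is the precision-weighted average of μ₀ and x̄.
n·x̄ = 8·420.54 = 3364.32.
σ₀² = 118.03² = 13931.0809, σ² = 43.97² = 1933.3609; σ² + n·σ₀² = 1933.3609 + 8·13931.0809 = 113382.0081.
Posterior mean = (μ₀/σ₀² + n·x̄/σ²)/(1/σ₀² + n/σ²) = (σ²·μ₀ + σ₀²·n·x̄)/(σ² + n·σ₀²) = (1933.3609·424.43 + 13931.0809·3364.32)/113382.0081 = 47689190.460275/113382.0081 = 420.6063.

420.6063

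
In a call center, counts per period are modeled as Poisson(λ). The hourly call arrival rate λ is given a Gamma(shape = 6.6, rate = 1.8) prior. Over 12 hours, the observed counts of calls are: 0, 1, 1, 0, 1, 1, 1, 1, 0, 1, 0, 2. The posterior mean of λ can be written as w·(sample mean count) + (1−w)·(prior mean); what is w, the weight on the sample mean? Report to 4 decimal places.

With a Gamma(shape α, rate β) prior, the Poisson likelihood is conjugate: the posterior is Gamma(α + ΣXᵢ, β + n).
Posterior mean = (α₀+S)/(β₀+n) = [n/(β₀+n)]·(S/n) + [β₀/(β₀+n)]·(α₀/β₀), so only n and β₀ enter the weight.
Weight on data w = n/(β₀+n) = 12/(1.8+12) = 12/13.8 = 0.8696.

0.8696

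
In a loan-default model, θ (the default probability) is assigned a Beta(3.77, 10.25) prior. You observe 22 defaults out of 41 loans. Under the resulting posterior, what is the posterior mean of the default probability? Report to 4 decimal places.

0.4684

The Beta prior is conjugate to a Binomial/Bernoulli likelihood; the update adds successes to α and failures to β.
Posterior: Beta(α+k, β+n−k) = Beta(3.77+22, 10.25+19) = Beta(25.77, 29.25).
Posterior mean = α/(α+β) = 25.77/55.02 = 0.4684.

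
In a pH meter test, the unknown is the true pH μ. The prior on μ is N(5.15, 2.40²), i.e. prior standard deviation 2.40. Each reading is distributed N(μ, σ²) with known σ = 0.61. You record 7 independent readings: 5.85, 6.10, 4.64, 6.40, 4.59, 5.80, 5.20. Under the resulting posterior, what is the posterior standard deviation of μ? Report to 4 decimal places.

0.2295

For Normal data with known variance σ², a Normal(μ₀, σ₀²) prior on μ is conjugate. Posterior precision = 1/σ₀² + n/σ²; posterior mean is the precision-weighted average of μ₀ and x̄.
σ₀² = 2.40² = 5.76, σ² = 0.61² = 0.3721; σ² + n·σ₀² = 0.3721 + 7·5.76 = 40.6921.
Posterior precision = 1/σ₀² + n/σ² = 1/5.76 + 7/0.3721 = (σ² + n·σ₀²)/(σ₀²σ²) = 40.6921/(5.76·0.3721); posterior variance σₙ² = σ₀²σ²/(σ² + n·σ₀²) = 5.76·0.3721/40.6921 = 0.052671.
Posterior SD = √σₙ² = √(5.76·0.3721/40.6921) = 0.2295.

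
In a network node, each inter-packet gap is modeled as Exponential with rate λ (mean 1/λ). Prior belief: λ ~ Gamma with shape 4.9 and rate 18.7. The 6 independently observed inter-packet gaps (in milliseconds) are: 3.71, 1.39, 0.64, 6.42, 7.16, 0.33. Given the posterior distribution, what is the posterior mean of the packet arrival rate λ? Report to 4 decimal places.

0.2842

With a Gamma(shape α, rate β) prior on the exponential rate λ, the posterior after n observations with total T = Σxᵢ is Gamma(α+n, β+T).
Sum of observations T = 19.65 milliseconds; n = 6.
Posterior: Gamma(4.9+6, 18.7+19.65) = Gamma(10.9, 38.35).
Posterior mean of λ = α/β = 10.9/38.35 = 0.2842.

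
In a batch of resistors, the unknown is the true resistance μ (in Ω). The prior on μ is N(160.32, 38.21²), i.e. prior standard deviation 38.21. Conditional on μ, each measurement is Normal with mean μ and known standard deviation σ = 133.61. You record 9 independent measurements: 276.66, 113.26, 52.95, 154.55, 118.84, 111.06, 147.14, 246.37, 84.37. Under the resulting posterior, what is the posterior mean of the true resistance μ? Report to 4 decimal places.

153.8340

For Normal data with known variance σ², a Normal(μ₀, σ₀²) prior on μ is conjugate. Posterior precision = 1/σ₀² + n/σ²; posterior mean is the precision-weighted average of μ₀ and x̄.
Σxᵢ = 276.66 + 113.26 + 52.95 + 154.55 + 118.84 + 111.06 + 147.14 + 246.37 + 84.37 = 1305.2, so n·x̄ = 1305.2.
σ₀² = 38.21² = 1460.0041, σ² = 133.61² = 17851.6321; σ² + n·σ₀² = 17851.6321 + 9·1460.0041 = 30991.669.
Posterior mean = (μ₀/σ₀² + n·x̄/σ²)/(1/σ₀² + n/σ²) = (σ²·μ₀ + σ₀²·n·x̄)/(σ² + n·σ₀²) = (17851.6321·160.32 + 1460.0041·1305.2)/30991.669 = 4767571.009592/30991.669 = 153.8340.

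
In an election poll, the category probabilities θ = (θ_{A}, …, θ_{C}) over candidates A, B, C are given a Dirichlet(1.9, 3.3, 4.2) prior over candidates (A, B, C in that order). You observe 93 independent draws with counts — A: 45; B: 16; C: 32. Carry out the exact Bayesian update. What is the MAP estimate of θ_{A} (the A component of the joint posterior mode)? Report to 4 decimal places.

The Dirichlet prior is conjugate to the Multinomial likelihood: each posterior αⱼ = prior αⱼ + observed count nⱼ.
Posterior concentration: (46.9, 19.3, 36.2), total = 102.4.
Joint mode component: (α_{A}−1)/(Σα−K) = 45.9/99.4 = 0.4618.

0.4618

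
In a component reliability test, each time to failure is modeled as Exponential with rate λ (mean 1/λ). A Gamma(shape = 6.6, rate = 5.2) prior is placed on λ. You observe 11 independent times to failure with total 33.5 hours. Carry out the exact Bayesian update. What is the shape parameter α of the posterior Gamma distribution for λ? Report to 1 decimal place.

17.6

With a Gamma(shape α, rate β) prior on the exponential rate λ, the posterior after n observations with total T = Σxᵢ is Gamma(α+n, β+T).
Posterior: Gamma(6.6+11, 5.2+33.5) = Gamma(17.6, 38.7).
Posterior α = 17.6.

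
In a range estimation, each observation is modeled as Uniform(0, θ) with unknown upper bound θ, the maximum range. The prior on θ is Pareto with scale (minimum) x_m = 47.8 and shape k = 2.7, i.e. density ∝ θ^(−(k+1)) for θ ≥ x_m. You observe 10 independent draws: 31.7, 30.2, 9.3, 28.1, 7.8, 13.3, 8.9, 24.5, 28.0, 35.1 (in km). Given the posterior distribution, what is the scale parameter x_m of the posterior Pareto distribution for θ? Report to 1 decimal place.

A Pareto(scale x_m, shape k) prior on the upper bound θ of Uniform(0, θ) is conjugate: posterior is Pareto(max(x_m, max xᵢ), k + n).
Sample maximum = 35.1; prior scale x_m = 47.8 → posterior scale = max = 47.8.
Posterior shape = 2.7 + 10 = 12.7.
Posterior scale x_m = 47.8.

47.8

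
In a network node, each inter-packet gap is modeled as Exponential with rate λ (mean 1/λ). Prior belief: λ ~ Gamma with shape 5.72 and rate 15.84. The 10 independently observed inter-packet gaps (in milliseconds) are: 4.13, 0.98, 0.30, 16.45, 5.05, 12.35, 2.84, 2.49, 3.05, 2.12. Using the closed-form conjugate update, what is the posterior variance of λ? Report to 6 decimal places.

0.003653

With a Gamma(shape α, rate β) prior on the exponential rate λ, the posterior after n observations with total T = Σxᵢ is Gamma(α+n, β+T).
Sum of observations T = 49.76 milliseconds; n = 10.
Posterior: Gamma(5.72+10, 15.84+49.76) = Gamma(15.72, 65.60).
Var = α/β² = 0.003653.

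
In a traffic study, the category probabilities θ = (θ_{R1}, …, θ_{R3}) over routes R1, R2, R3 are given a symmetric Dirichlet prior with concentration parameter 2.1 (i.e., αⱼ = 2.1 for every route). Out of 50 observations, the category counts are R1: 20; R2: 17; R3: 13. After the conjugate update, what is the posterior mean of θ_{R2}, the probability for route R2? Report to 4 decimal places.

0.3393

The Dirichlet prior is conjugate to the Multinomial likelihood: each posterior αⱼ = prior αⱼ + observed count nⱼ.
Posterior concentration: (22.1, 19.1, 15.1), total = 56.3.
E[θ_{R2}|data] = α_{R2}/Σα = 19.1/56.3 = 0.3393.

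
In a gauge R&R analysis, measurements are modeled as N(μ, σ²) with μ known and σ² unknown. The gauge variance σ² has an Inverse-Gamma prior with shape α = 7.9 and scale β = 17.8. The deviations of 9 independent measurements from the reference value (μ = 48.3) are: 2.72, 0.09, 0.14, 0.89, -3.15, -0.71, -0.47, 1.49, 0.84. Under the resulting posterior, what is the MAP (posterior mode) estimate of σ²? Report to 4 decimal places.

2.1415

With known mean μ and an Inverse-Gamma(α, β) prior on σ², the Normal likelihood is conjugate: posterior is Inv-Gamma(α + n/2, β + Σ(xᵢ−μ)²/2).
Σ(xᵢ−μ)² = (2.72)² + (0.09)² + (0.14)² + (0.89)² + (-3.15)² + (-0.71)² + (-0.47)² + (1.49)² + (0.84)² = 21.7914.
Posterior: Inv-Gamma(7.9 + 9/2, 17.8 + 21.7914/2) = Inv-Gamma(12.40, 28.69570).
Mode = β/(α+1) = 28.69570/13.40 = 2.1415.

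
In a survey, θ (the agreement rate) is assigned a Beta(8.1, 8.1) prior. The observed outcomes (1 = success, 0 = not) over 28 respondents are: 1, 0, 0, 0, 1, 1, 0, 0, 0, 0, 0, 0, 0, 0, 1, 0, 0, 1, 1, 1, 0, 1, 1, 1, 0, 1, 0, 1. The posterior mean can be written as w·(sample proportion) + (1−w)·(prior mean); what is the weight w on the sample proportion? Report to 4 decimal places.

0.6335

The Beta prior is conjugate to a Binomial/Bernoulli likelihood; the update adds successes to α and failures to β.
Posterior mean = (α₀+k)/(α₀+β₀+n) = [n/(α₀+β₀+n)]·(k/n) + [(α₀+β₀)/(α₀+β₀+n)]·α₀/(α₀+β₀), so only n and the prior enter the weight.
The weight on the data is w = n/(α₀+β₀+n) = 28/(8.1+8.1+28) = 28/44.2 = 0.6335.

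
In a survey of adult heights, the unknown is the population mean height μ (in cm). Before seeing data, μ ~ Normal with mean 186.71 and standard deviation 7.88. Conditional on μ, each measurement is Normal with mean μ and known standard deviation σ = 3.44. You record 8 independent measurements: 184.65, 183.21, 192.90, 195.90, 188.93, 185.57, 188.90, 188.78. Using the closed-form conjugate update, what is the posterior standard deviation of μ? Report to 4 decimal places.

1.2020

For Normal data with known variance σ², a Normal(μ₀, σ₀²) prior on μ is conjugate. Posterior precision = 1/σ₀² + n/σ²; posterior mean is the precision-weighted average of μ₀ and x̄.
σ₀² = 7.88² = 62.0944, σ² = 3.44² = 11.8336; σ² + n·σ₀² = 11.8336 + 8·62.0944 = 508.5888.
Posterior precision = 1/σ₀² + n/σ² = 1/62.0944 + 8/11.8336 = (σ² + n·σ₀²)/(σ₀²σ²) = 508.5888/(62.0944·11.8336); posterior variance σₙ² = σ₀²σ²/(σ² + n·σ₀²) = 62.0944·11.8336/508.5888 = 1.444783.
Posterior SD = √σₙ² = √(62.0944·11.8336/508.5888) = 1.2020.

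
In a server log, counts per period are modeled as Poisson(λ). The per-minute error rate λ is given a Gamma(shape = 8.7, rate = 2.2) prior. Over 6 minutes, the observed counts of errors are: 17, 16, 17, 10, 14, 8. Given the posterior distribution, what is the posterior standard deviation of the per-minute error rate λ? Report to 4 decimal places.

1.1614

With a Gamma(shape α, rate β) prior, the Poisson likelihood is conjugate: the posterior is Gamma(α + ΣXᵢ, β + n).
Sum of counts S = 82 over n = 6 minutes.
Posterior: Gamma(α+S, β+n) = Gamma(8.7+82, 2.2+6) = Gamma(90.7, 8.2).
SD = √α/β = √90.7/8.2 = 1.1614.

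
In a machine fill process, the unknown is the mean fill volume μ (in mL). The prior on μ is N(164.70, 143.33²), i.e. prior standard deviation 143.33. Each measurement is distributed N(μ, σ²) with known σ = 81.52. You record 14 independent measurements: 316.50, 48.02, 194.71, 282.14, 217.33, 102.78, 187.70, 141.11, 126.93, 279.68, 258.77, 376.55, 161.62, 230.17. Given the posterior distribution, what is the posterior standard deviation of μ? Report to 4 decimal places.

21.5397

For Normal data with known variance σ², a Normal(μ₀, σ₀²) prior on μ is conjugate. Posterior precision = 1/σ₀² + n/σ²; posterior mean is the precision-weighted average of μ₀ and x̄.
σ₀² = 143.33² = 20543.4889, σ² = 81.52² = 6645.5104; σ² + n·σ₀² = 6645.5104 + 14·20543.4889 = 294254.355.
Posterior precision = 1/σ₀² + n/σ² = 1/20543.4889 + 14/6645.5104 = (σ² + n·σ₀²)/(σ₀²σ²) = 294254.355/(20543.4889·6645.5104); posterior variance σₙ² = σ₀²σ²/(σ² + n·σ₀²) = 20543.4889·6645.5104/294254.355 = 463.959044.
Posterior SD = √σₙ² = √(20543.4889·6645.5104/294254.355) = 21.5397.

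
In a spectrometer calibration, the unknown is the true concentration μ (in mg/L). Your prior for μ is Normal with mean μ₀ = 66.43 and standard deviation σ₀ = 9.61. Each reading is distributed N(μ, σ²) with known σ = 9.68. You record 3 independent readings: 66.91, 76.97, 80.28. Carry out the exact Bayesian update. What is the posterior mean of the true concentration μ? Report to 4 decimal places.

For Normal data with known variance σ², a Normal(μ₀, σ₀²) prior on μ is conjugate. Posterior precision = 1/σ₀² + n/σ²; posterior mean is the precision-weighted average of μ₀ and x̄.
Σxᵢ = 66.91 + 76.97 + 80.28 = 224.16, so n·x̄ = 224.16.
σ₀² = 9.61² = 92.3521, σ² = 9.68² = 93.7024; σ² + n·σ₀² = 93.7024 + 3·92.3521 = 370.7587.
Posterior mean = (μ₀/σ₀² + n·x̄/σ²)/(1/σ₀² + n/σ²) = (σ²·μ₀ + σ₀²·n·x̄)/(σ² + n·σ₀²) = (93.7024·66.43 + 92.3521·224.16)/370.7587 = 26926.297168/370.7587 = 72.6249.

72.6249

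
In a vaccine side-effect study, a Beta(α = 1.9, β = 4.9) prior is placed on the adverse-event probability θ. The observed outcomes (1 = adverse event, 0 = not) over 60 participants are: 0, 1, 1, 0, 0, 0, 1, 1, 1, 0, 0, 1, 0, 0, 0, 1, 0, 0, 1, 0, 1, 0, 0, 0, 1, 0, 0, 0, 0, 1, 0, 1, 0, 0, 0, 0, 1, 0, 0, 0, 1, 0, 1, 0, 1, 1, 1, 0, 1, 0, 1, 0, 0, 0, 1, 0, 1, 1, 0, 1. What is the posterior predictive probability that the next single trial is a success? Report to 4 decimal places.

0.3877

The Beta prior is conjugate to a Binomial/Bernoulli likelihood; the update adds successes to α and failures to β.
Posterior: Beta(α+k, β+n−k) = Beta(1.9+24, 4.9+36) = Beta(25.9, 40.9).
For a single future Bernoulli trial, P(success | data) = α/(α+β) = 0.3877.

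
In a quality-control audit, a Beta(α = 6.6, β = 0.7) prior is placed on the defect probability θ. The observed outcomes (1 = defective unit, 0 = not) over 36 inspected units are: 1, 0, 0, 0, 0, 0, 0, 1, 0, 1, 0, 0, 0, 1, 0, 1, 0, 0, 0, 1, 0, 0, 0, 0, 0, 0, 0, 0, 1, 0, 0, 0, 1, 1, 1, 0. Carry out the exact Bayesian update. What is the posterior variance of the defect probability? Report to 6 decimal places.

The Beta prior is conjugate to a Binomial/Bernoulli likelihood; the update adds successes to α and failures to β.
Posterior: Beta(α+k, β+n−k) = Beta(6.6+10, 0.7+26) = Beta(16.6, 26.7).
Var = αβ/((α+β)²(α+β+1)) = 16.6·26.7/(43.3²·44.3) = 0.005336.

0.005336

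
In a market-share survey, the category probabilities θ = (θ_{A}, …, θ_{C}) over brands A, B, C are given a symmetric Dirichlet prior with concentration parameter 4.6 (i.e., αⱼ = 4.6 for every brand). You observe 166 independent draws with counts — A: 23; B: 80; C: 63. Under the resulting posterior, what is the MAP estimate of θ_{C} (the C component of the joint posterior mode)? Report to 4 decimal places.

The Dirichlet prior is conjugate to the Multinomial likelihood: each posterior αⱼ = prior αⱼ + observed count nⱼ.
Posterior concentration: (27.6, 84.6, 67.6), total = 179.8.
Joint mode component: (α_{C}−1)/(Σα−K) = 66.6/176.8 = 0.3767.

0.3767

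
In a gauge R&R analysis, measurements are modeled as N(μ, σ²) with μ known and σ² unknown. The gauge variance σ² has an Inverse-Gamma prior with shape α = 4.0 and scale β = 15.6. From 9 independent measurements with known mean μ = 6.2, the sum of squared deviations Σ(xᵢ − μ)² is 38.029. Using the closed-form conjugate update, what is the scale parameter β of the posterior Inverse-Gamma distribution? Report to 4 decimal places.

With known mean μ and an Inverse-Gamma(α, β) prior on σ², the Normal likelihood is conjugate: posterior is Inv-Gamma(α + n/2, β + Σ(xᵢ−μ)²/2).
Posterior: Inv-Gamma(4.0 + 9/2, 15.6 + 38.029/2) = Inv-Gamma(8.50, 34.6145).
Posterior β = 34.6145.

34.6145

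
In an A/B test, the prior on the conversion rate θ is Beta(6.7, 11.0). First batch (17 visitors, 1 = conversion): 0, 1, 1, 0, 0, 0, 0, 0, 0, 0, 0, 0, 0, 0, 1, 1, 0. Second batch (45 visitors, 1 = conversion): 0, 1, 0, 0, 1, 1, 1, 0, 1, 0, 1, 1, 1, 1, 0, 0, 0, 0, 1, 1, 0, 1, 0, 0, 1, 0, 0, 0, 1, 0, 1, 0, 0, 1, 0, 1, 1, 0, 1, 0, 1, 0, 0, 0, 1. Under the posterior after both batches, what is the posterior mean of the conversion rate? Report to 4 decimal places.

0.3977

The Beta prior is conjugate to a Binomial/Bernoulli likelihood; the update adds successes to α and failures to β.
After batch 1: Beta(6.7+4, 11.0+13) = Beta(10.7, 24.0).
After batch 2: Beta(10.7+21, 24.0+24) = Beta(31.7, 48.0).
Posterior mean = α/(α+β) = 31.7/79.7 = 0.3977.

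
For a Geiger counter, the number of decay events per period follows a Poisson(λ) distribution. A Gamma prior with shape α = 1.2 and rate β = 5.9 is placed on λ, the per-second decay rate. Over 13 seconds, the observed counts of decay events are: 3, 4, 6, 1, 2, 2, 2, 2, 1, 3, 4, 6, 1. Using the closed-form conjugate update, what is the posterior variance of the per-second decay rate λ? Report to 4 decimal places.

With a Gamma(shape α, rate β) prior, the Poisson likelihood is conjugate: the posterior is Gamma(α + ΣXᵢ, β + n).
Sum of counts S = 37 over n = 13 seconds.
Posterior: Gamma(α+S, β+n) = Gamma(1.2+37, 5.9+13) = Gamma(38.2, 18.9).
Var = α/β² = 38.2/18.9² = 0.1069.

0.1069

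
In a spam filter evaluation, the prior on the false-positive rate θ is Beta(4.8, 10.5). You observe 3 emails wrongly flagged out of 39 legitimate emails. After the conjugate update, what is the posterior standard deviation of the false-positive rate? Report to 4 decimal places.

0.0472

The Beta prior is conjugate to a Binomial/Bernoulli likelihood; the update adds successes to α and failures to β.
Posterior: Beta(α+k, β+n−k) = Beta(4.8+3, 10.5+36) = Beta(7.8, 46.5).
Var = αβ/((α+β)²(α+β+1)) = 7.8·46.5/(54.3²·55.3) = 0.00222445; SD = √0.00222445 = 0.0472.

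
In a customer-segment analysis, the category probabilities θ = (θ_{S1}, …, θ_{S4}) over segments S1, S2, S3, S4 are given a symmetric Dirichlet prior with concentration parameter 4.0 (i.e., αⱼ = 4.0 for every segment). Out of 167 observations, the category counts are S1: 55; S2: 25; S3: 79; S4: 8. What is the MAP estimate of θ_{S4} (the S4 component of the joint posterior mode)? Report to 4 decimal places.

The Dirichlet prior is conjugate to the Multinomial likelihood: each posterior αⱼ = prior αⱼ + observed count nⱼ.
Posterior concentration: (59.0, 29.0, 83.0, 12.0), total = 183.0.
Joint mode component: (α_{S4}−1)/(Σα−K) = 11.0/179.0 = 0.0615.

0.0615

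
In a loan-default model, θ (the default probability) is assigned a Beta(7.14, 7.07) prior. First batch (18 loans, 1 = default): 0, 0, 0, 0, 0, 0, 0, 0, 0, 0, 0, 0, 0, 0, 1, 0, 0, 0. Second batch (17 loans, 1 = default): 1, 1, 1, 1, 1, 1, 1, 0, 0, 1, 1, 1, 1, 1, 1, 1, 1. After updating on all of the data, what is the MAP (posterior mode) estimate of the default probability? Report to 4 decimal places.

0.4690

The Beta prior is conjugate to a Binomial/Bernoulli likelihood; the update adds successes to α and failures to β.
After batch 1: Beta(7.14+1, 7.07+17) = Beta(8.14, 24.07).
After batch 2: Beta(8.14+15, 24.07+2) = Beta(23.14, 26.07).
Mode of Beta(a,b) for a,b>1 is (a−1)/(a+b−2) = 22.14/47.21 = 0.4690.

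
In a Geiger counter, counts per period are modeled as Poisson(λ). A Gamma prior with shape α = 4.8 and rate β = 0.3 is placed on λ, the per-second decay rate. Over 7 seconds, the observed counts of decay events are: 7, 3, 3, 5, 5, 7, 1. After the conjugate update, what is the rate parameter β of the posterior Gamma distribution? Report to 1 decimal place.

With a Gamma(shape α, rate β) prior, the Poisson likelihood is conjugate: the posterior is Gamma(α + ΣXᵢ, β + n).
Sum of counts S = 31 over n = 7 seconds.
Posterior: Gamma(α+S, β+n) = Gamma(4.8+31, 0.3+7) = Gamma(35.8, 7.3).
Posterior β = 7.3.

7.3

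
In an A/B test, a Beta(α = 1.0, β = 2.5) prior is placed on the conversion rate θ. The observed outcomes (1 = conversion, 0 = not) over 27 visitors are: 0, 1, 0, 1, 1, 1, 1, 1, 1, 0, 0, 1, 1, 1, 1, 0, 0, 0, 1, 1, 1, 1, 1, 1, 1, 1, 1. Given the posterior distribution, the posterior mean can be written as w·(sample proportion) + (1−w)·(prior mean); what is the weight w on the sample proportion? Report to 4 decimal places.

The Beta prior is conjugate to a Binomial/Bernoulli likelihood; the update adds successes to α and failures to β.
Posterior mean = (α₀+k)/(α₀+β₀+n) = [n/(α₀+β₀+n)]·(k/n) + [(α₀+β₀)/(α₀+β₀+n)]·α₀/(α₀+β₀), so only n and the prior enter the weight.
The weight on the data is w = n/(α₀+β₀+n) = 27/(1.0+2.5+27) = 27/30.5 = 0.8852.

0.8852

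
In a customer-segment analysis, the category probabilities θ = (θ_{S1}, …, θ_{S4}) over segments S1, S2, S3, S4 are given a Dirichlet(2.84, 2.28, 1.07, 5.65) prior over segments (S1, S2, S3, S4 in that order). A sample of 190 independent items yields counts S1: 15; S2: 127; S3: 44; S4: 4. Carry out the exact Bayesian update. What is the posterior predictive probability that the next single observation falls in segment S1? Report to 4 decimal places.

0.0884

The Dirichlet prior is conjugate to the Multinomial likelihood: each posterior αⱼ = prior αⱼ + observed count nⱼ.
Posterior concentration: (17.84, 129.28, 45.07, 9.65), total = 201.84.
P(next = S1 | data) = α_{S1}/Σα = 0.0884.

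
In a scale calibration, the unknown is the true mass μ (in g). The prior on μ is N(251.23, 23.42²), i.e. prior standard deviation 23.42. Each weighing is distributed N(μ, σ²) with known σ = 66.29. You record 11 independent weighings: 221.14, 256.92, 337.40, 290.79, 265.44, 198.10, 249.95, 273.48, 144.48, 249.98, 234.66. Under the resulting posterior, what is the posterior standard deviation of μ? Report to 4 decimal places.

15.2033

For Normal data with known variance σ², a Normal(μ₀, σ₀²) prior on μ is conjugate. Posterior precision = 1/σ₀² + n/σ²; posterior mean is the precision-weighted average of μ₀ and x̄.
σ₀² = 23.42² = 548.4964, σ² = 66.29² = 4394.3641; σ² + n·σ₀² = 4394.3641 + 11·548.4964 = 10427.8245.
Posterior precision = 1/σ₀² + n/σ² = 1/548.4964 + 11/4394.3641 = (σ² + n·σ₀²)/(σ₀²σ²) = 10427.8245/(548.4964·4394.3641); posterior variance σₙ² = σ₀²σ²/(σ² + n·σ₀²) = 548.4964·4394.3641/10427.8245 = 231.140531.
Posterior SD = √σₙ² = √(548.4964·4394.3641/10427.8245) = 15.2033.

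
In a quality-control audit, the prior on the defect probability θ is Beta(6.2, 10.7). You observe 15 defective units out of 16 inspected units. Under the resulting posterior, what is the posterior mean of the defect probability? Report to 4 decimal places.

The Beta prior is conjugate to a Binomial/Bernoulli likelihood; the update adds successes to α and failures to β.
Posterior: Beta(α+k, β+n−k) = Beta(6.2+15, 10.7+1) = Beta(21.2, 11.7).
Posterior mean = α/(α+β) = 21.2/32.9 = 0.6444.

0.6444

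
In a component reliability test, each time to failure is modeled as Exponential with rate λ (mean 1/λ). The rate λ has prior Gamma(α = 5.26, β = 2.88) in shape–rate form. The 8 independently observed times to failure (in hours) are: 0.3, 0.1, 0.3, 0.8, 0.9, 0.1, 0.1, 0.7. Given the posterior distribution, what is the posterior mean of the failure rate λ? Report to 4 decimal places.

2.1456

With a Gamma(shape α, rate β) prior on the exponential rate λ, the posterior after n observations with total T = Σxᵢ is Gamma(α+n, β+T).
Sum of observations T = 3.3 hours; n = 8.
Posterior: Gamma(5.26+8, 2.88+3.3) = Gamma(13.26, 6.18).
Posterior mean of λ = α/β = 13.26/6.18 = 2.1456.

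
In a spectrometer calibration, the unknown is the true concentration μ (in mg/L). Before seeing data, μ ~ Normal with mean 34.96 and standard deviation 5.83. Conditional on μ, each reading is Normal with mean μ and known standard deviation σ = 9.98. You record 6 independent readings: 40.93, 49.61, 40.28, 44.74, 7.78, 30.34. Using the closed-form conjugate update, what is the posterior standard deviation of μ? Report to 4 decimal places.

3.3396

For Normal data with known variance σ², a Normal(μ₀, σ₀²) prior on μ is conjugate. Posterior precision = 1/σ₀² + n/σ²; posterior mean is the precision-weighted average of μ₀ and x̄.
σ₀² = 5.83² = 33.9889, σ² = 9.98² = 99.6004; σ² + n·σ₀² = 99.6004 + 6·33.9889 = 303.5338.
Posterior precision = 1/σ₀² + n/σ² = 1/33.9889 + 6/99.6004 = (σ² + n·σ₀²)/(σ₀²σ²) = 303.5338/(33.9889·99.6004); posterior variance σₙ² = σ₀²σ²/(σ² + n·σ₀²) = 33.9889·99.6004/303.5338 = 11.152985.
Posterior SD = √σₙ² = √(33.9889·99.6004/303.5338) = 3.3396.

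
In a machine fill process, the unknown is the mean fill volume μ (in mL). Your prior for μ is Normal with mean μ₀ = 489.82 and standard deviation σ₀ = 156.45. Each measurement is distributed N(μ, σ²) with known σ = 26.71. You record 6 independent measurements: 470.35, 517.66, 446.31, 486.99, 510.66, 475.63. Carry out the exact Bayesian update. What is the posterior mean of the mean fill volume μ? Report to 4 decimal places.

484.6252

For Normal data with known variance σ², a Normal(μ₀, σ₀²) prior on μ is conjugate. Posterior precision = 1/σ₀² + n/σ²; posterior mean is the precision-weighted average of μ₀ and x̄.
Σxᵢ = 470.35 + 517.66 + 446.31 + 486.99 + 510.66 + 475.63 = 2907.6, so n·x̄ = 2907.6.
σ₀² = 156.45² = 24476.6025, σ² = 26.71² = 713.4241; σ² + n·σ₀² = 713.4241 + 6·24476.6025 = 147573.0391.
Posterior mean = (μ₀/σ₀² + n·x̄/σ²)/(1/σ₀² + n/σ²) = (σ²·μ₀ + σ₀²·n·x̄)/(σ² + n·σ₀²) = (713.4241·489.82 + 24476.6025·2907.6)/147573.0391 = 71517618.821662/147573.0391 = 484.6252.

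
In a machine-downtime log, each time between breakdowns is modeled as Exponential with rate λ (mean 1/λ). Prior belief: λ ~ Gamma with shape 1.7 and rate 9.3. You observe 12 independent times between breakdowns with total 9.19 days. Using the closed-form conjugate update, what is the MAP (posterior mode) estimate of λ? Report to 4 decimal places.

With a Gamma(shape α, rate β) prior on the exponential rate λ, the posterior after n observations with total T = Σxᵢ is Gamma(α+n, β+T).
Posterior: Gamma(1.7+12, 9.3+9.19) = Gamma(13.7, 18.49).
Mode = (α−1)/β = 0.6869.

0.6869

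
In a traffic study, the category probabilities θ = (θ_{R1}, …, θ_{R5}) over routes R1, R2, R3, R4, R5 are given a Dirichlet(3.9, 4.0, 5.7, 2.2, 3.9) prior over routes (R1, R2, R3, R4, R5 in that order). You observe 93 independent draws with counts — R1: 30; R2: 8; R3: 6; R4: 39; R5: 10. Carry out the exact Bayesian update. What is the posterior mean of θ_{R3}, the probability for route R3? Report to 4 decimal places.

0.1038

The Dirichlet prior is conjugate to the Multinomial likelihood: each posterior αⱼ = prior αⱼ + observed count nⱼ.
Posterior concentration: (33.9, 12.0, 11.7, 41.2, 13.9), total = 112.7.
E[θ_{R3}|data] = α_{R3}/Σα = 11.7/112.7 = 0.1038.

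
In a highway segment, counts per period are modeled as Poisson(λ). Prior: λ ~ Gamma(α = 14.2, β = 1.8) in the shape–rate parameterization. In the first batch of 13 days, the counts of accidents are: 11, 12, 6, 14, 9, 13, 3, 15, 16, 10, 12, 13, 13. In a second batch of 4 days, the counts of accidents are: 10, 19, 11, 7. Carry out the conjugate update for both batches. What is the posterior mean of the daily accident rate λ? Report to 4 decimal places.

11.0745

With a Gamma(shape α, rate β) prior, the Poisson likelihood is conjugate: the posterior is Gamma(α + ΣXᵢ, β + n).
Batch 1: sum of counts S = 147 over n = 13 days.
After batch 1: Gamma(α+S, β+n) = Gamma(14.2+147, 1.8+13) = Gamma(161.2, 14.8).
Batch 2: sum of counts S = 47 over n = 4 days.
After batch 2: Gamma(α+S, β+n) = Gamma(161.2+47, 14.8+4) = Gamma(208.2, 18.8).
Posterior mean = α/β = 208.2/18.8 = 11.0745.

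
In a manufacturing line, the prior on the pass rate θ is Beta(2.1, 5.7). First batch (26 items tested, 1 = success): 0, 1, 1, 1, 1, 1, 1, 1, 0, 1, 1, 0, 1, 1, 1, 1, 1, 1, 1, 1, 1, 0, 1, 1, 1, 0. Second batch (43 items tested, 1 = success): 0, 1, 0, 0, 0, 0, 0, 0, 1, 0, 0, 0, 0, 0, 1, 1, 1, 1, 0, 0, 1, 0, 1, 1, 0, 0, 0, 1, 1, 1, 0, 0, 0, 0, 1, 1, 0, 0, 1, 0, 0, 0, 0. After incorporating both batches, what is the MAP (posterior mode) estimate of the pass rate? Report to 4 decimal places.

0.4960

The Beta prior is conjugate to a Binomial/Bernoulli likelihood; the update adds successes to α and failures to β.
After batch 1: Beta(2.1+21, 5.7+5) = Beta(23.1, 10.7).
After batch 2: Beta(23.1+15, 10.7+28) = Beta(38.1, 38.7).
Mode of Beta(a,b) for a,b>1 is (a−1)/(a+b−2) = 37.1/74.8 = 0.4960.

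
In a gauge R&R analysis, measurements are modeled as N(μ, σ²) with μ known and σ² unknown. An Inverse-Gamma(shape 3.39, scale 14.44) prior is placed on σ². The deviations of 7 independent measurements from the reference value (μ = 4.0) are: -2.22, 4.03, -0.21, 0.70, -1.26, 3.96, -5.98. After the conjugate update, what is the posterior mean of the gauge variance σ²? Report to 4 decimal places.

With known mean μ and an Inverse-Gamma(α, β) prior on σ², the Normal likelihood is conjugate: posterior is Inv-Gamma(α + n/2, β + Σ(xᵢ−μ)²/2).
Σ(xᵢ−μ)² = (-2.22)² + (4.03)² + (-0.21)² + (0.70)² + (-1.26)² + (3.96)² + (-5.98)² = 74.7330.
Posterior: Inv-Gamma(3.39 + 7/2, 14.44 + 74.7330/2) = Inv-Gamma(6.89, 51.80650).
E[σ²|data] = β/(α−1) = 51.80650/5.89 = 8.7957.

8.7957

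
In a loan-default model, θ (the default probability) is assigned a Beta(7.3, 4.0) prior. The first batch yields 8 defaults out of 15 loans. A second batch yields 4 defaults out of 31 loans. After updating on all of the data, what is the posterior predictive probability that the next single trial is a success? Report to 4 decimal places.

The Beta prior is conjugate to a Binomial/Bernoulli likelihood; the update adds successes to α and failures to β.
After batch 1: Beta(7.3+8, 4.0+7) = Beta(15.3, 11.0).
After batch 2: Beta(15.3+4, 11.0+27) = Beta(19.3, 38.0).
For a single future Bernoulli trial, P(success | data) = α/(α+β) = 0.3368.

0.3368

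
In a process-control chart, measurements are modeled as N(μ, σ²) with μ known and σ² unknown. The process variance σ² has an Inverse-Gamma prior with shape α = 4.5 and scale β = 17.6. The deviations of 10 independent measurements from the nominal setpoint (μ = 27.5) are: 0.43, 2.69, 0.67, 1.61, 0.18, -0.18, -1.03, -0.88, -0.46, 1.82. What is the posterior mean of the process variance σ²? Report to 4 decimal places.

3.0051

With known mean μ and an Inverse-Gamma(α, β) prior on σ², the Normal likelihood is conjugate: posterior is Inv-Gamma(α + n/2, β + Σ(xᵢ−μ)²/2).
Σ(xᵢ−μ)² = (0.43)² + (2.69)² + (0.67)² + (1.61)² + (0.18)² + (-0.18)² + (-1.03)² + (-0.88)² + (-0.46)² + (1.82)² = 15.8861.
Posterior: Inv-Gamma(4.5 + 10/2, 17.6 + 15.8861/2) = Inv-Gamma(9.50, 25.54305).
E[σ²|data] = β/(α−1) = 25.54305/8.50 = 3.0051.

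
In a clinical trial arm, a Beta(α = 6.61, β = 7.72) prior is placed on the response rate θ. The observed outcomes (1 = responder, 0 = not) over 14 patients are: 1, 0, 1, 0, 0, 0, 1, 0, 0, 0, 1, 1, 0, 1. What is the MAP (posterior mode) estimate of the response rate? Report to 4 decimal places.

0.4409

The Beta prior is conjugate to a Binomial/Bernoulli likelihood; the update adds successes to α and failures to β.
Posterior: Beta(α+k, β+n−k) = Beta(6.61+6, 7.72+8) = Beta(12.61, 15.72).
Mode of Beta(a,b) for a,b>1 is (a−1)/(a+b−2) = 11.61/26.33 = 0.4409.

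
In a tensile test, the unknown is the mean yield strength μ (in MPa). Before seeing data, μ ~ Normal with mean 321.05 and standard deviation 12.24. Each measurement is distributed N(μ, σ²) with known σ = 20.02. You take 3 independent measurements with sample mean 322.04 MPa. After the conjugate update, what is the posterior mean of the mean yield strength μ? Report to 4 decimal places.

For Normal data with known variance σ², a Normal(μ₀, σ₀²) prior on μ is conjugate. Posterior precision = 1/σ₀² + n/σ²; posterior mean is the precision-weighted average of μ₀ and x̄.
n·x̄ = 3·322.04 = 966.12.
σ₀² = 12.24² = 149.8176, σ² = 20.02² = 400.8004; σ² + n·σ₀² = 400.8004 + 3·149.8176 = 850.2532.
Posterior mean = (μ₀/σ₀² + n·x̄/σ²)/(1/σ₀² + n/σ²) = (σ²·μ₀ + σ₀²·n·x̄)/(σ² + n·σ₀²) = (400.8004·321.05 + 149.8176·966.12)/850.2532 = 273418.748132/850.2532 = 321.5733.

321.5733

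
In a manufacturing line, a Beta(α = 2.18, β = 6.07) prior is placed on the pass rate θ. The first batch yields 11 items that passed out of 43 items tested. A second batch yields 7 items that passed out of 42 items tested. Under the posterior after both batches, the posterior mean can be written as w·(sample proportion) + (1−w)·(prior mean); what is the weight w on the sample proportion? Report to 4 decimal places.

The Beta prior is conjugate to a Binomial/Bernoulli likelihood; the update adds successes to α and failures to β.
Total number of items tested: n = 43 + 42 = 85.
Posterior mean = (α₀+k)/(α₀+β₀+n) = [n/(α₀+β₀+n)]·(k/n) + [(α₀+β₀)/(α₀+β₀+n)]·α₀/(α₀+β₀), so only n and the prior enter the weight.
The weight on the data is w = n/(α₀+β₀+n) = 85/(2.18+6.07+85) = 85/93.25 = 0.9115.

0.9115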